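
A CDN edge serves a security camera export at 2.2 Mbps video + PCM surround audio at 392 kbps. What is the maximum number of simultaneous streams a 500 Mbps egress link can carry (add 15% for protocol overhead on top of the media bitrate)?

Audio: 392 kbps = 0.392 Mbps.
Per-viewer media rate: 2.592 Mbps.
On the wire with 15% overhead: 2.981 Mbps.
500 Mbps = 500.0 Mbps; 500.0 / 2.981 = 167.74 → 167 viewers.

167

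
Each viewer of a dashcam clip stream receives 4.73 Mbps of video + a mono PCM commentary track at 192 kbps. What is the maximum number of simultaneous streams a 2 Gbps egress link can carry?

406

Audio: 192 kbps = 0.192 Mbps.
Per-viewer media rate: 4.922 Mbps.
2 Gbps = 2,000 Mbps; 2,000 / 4.922 = 406.34 → 406 viewers.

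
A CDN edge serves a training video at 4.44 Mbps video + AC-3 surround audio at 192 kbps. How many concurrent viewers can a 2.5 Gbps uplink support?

Audio: 192 kbps = 0.192 Mbps.
Per-viewer media rate: 4.632 Mbps.
2.5 Gbps = 2,500 Mbps; 2,500 / 4.632 = 539.72 → 539 viewers.

539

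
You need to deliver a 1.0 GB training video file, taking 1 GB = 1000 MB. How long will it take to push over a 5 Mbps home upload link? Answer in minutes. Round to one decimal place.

26.7 minutes

File: 1.0 GB = 8000.0 Mb.
At 5 Mbps: 8000.0 / 5 = 1600.0 s ≈ 26.7 minutes.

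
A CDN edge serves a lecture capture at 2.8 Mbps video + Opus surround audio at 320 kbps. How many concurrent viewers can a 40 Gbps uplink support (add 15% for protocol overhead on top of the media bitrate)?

11148

Audio: 320 kbps = 0.320 Mbps.
Per-viewer media rate: 3.120 Mbps.
On the wire with 15% overhead: 3.588 Mbps.
40 Gbps = 40,000 Mbps; 40,000 / 3.588 = 11148.27 → 11148 viewers.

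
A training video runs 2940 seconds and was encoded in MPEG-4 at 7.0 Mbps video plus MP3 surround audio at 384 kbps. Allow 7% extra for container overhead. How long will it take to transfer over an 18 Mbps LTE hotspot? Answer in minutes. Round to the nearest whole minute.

22 minutes

Audio: 384 kbps = 0.384 Mbps.
Total bitrate: 7.384 Mbps.
File: 7.384 Mbps × 2940 s = 21709.0 Mb.
With 7% container overhead: ×1.07. → 23228.6 Mb.
At 18 Mbps: 23228.6 / 18 = 1290.5 s ≈ 21.5 minutes.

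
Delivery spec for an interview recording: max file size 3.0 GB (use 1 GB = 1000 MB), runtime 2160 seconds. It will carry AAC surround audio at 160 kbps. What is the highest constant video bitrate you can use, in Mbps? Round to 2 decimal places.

Budget: 3.0 GB = 24000.0 Mb.
Total bitrate budget: 24000.0 Mb / 2160 s = 11.111 Mbps.
Audio: 160 kbps = 0.160 Mbps.
Video: 11.111 − 0.160 = 10.951 Mbps.

10.95 Mbps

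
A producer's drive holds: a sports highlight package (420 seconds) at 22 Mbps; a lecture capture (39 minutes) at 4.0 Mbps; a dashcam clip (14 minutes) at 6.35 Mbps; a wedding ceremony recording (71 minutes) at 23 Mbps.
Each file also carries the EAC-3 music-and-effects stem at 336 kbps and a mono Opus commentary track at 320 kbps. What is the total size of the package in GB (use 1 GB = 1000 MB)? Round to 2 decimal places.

15.88 GB

Audio total: 336 + 320 = 656 kbps = 0.656 Mbps.
sports highlight package: 22.656 Mbps × 420 s = 9515.5 Mb
lecture capture: 4.656 Mbps × 2340 s = 10895.0 Mb
dashcam clip: 7.006 Mbps × 840 s = 5885.0 Mb
wedding ceremony recording: 23.656 Mbps × 4260 s = 100774.6 Mb
Total: 127070.2 Mb = 15883.8 MB.
= 15.88 GB.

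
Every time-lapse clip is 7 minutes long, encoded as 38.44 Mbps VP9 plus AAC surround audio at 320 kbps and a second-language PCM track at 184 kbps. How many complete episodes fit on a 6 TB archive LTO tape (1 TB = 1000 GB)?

2934

7 min = 420 s
Audio total: 320 + 184 = 504 kbps = 0.504 Mbps.
Total bitrate: 38.944 Mbps.
Per item: 38.944 Mbps × 420 s = 16,356 Mb = 2,045 MB.
Capacity: 6 TB = 48,000,000 Mb; 2934.62 items → 2934 complete.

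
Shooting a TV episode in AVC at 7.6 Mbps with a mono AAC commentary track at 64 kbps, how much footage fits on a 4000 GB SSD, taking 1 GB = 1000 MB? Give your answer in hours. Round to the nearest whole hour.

1160 hours

Audio: 64 kbps = 0.064 Mbps.
Total bitrate: 7.6 + 0.064 = 7.664 Mbps.
Capacity: 4000 GB = 32,000,000 Mb.
Recording time: 32,000,000 / 7.664 = 4,175,365 s ≈ 1,160 hours.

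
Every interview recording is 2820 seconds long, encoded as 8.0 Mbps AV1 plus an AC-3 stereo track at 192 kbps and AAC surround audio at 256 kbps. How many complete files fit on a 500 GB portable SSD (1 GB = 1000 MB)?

Audio total: 192 + 256 = 448 kbps = 0.448 Mbps.
Total bitrate: 8.448 Mbps.
Per item: 8.448 Mbps × 2820 s = 23,823 Mb = 2,978 MB.
Capacity: 500 GB = 4,000,000 Mb; 167.90 items → 167 complete.

167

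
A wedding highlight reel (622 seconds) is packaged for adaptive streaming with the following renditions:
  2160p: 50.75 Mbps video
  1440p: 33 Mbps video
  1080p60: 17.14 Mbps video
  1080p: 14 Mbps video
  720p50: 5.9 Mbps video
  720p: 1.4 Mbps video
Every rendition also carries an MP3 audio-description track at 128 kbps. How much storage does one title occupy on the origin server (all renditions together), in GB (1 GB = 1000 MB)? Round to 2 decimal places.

Audio: 128 kbps = 0.128 Mbps.
Sum of rendition bitrates: (50.75+0.128) + (33+0.128) + (17.14+0.128) + (14+0.128) + (5.9+0.128) + (1.4+0.128) = 122.958 Mbps.
× 622 s = 76,480 Mb = 9,560 MB = 9.560 GB.

9.56 GB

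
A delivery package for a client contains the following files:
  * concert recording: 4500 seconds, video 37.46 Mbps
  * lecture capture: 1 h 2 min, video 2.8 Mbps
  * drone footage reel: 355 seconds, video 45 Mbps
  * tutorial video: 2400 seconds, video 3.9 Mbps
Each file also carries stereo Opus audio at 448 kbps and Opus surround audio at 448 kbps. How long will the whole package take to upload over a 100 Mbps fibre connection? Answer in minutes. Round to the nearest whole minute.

Audio total: 448 + 448 = 896 kbps = 0.896 Mbps.
concert recording: 38.356 Mbps × 4500 s = 172602.0 Mb
lecture capture: 3.696 Mbps × 3720 s = 13749.1 Mb
drone footage reel: 45.896 Mbps × 355 s = 16293.1 Mb
tutorial video: 4.796 Mbps × 2400 s = 11510.4 Mb
Total: 214154.6 Mb = 26769.3 MB.
At 100 Mbps: 214154.6 / 100 = 2142 s ≈ 35.7 minutes.

36 minutes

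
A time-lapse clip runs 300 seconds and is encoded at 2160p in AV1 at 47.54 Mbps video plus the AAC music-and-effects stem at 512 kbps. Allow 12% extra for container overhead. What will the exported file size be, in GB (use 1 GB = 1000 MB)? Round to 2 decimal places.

2.02 GB

Audio: 512 kbps = 0.512 Mbps.
Total bitrate: 47.54 + 0.512 = 48.052 Mbps.
Stream data: 48.052 Mbps × 300 s = 14415.6 Mb.
With 12% container overhead: ×1.12.
16,145 Mb ÷ 8 = 2,018 MB → 2.018 GB.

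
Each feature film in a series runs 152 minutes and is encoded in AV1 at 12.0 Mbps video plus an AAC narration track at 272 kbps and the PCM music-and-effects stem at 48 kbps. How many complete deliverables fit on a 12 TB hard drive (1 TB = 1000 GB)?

152 min = 9120 s
Audio total: 272 + 48 = 320 kbps = 0.320 Mbps.
Total bitrate: 12.320 Mbps.
Per item: 12.320 Mbps × 9120 s = 112,358 Mb = 14,045 MB.
Capacity: 12 TB = 96,000,000 Mb; 854.41 items → 854 complete.

854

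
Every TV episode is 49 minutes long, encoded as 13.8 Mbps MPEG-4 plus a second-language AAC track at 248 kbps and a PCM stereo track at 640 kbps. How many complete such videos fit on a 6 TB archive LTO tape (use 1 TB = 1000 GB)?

1111

49 min = 2940 s
Audio total: 248 + 640 = 888 kbps = 0.888 Mbps.
Total bitrate: 14.688 Mbps.
Per item: 14.688 Mbps × 2940 s = 43,183 Mb = 5,398 MB.
Capacity: 6 TB = 48,000,000 Mb; 1111.56 items → 1111 complete.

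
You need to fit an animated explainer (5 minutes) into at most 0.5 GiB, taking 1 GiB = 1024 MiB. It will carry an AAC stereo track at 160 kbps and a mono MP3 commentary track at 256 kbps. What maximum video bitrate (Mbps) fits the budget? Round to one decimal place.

13.9 Mbps

Budget: 0.5 GiB = 4295.0 Mb.
5 min = 300 s
Total bitrate budget: 4295.0 Mb / 300 s = 14.317 Mbps.
Audio total: 160 + 256 = 416 kbps = 0.416 Mbps.
Video: 14.317 − 0.416 = 13.901 Mbps.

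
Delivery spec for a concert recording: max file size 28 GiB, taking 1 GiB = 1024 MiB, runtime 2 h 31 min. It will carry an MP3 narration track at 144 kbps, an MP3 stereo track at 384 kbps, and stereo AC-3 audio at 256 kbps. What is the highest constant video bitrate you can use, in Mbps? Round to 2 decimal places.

Budget: 28 GiB = 240518.2 Mb.
2 h 31 min = 151 min = 9060 s
Total bitrate budget: 240518.2 Mb / 9060 s = 26.547 Mbps.
Audio total: 144 + 384 + 256 = 784 kbps = 0.784 Mbps.
Video: 26.547 − 0.784 = 25.763 Mbps.

25.76 Mbps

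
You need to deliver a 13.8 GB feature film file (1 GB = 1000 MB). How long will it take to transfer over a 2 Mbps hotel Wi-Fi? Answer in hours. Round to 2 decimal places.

File: 13.8 GB = 110400.0 Mb.
At 2 Mbps: 110400.0 / 2 = 55200.0 s ≈ 15.3 hours.

15.33 hours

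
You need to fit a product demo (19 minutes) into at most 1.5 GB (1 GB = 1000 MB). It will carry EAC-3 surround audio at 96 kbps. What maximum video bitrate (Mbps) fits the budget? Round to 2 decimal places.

10.43 Mbps

Budget: 1.5 GB = 12000.0 Mb.
19 min = 1140 s
Total bitrate budget: 12000.0 Mb / 1140 s = 10.526 Mbps.
Audio: 96 kbps = 0.096 Mbps.
Video: 10.526 − 0.096 = 10.430 Mbps.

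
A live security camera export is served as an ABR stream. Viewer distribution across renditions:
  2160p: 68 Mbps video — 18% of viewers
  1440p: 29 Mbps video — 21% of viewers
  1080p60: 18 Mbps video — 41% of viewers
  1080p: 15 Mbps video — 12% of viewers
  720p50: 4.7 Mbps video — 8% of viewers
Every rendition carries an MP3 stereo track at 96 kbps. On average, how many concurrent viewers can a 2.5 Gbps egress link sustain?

89

Audio: 96 kbps = 0.096 Mbps.
Average per-viewer bitrate: 0.18×68.096 + 0.21×29.096 + 0.41×18.096 + 0.12×15.096 + 0.08×4.796 = 27.982 Mbps.
2.5 Gbps = 2,500 Mbps; 2,500 / 27.982 = 89.34 → 89.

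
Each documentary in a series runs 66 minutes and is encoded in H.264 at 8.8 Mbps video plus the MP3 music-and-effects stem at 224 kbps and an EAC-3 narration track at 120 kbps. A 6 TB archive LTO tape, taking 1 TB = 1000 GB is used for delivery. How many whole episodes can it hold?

1325

66 min = 3960 s
Audio total: 224 + 120 = 344 kbps = 0.344 Mbps.
Total bitrate: 9.144 Mbps.
Per item: 9.144 Mbps × 3960 s = 36,210 Mb = 4,526 MB.
Capacity: 6 TB = 48,000,000 Mb; 1325.59 items → 1325 complete.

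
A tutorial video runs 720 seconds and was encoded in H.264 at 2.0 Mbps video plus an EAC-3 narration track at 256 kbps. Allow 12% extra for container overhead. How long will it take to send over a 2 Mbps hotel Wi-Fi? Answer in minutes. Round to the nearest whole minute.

15 minutes

Audio: 256 kbps = 0.256 Mbps.
Total bitrate: 2.256 Mbps.
File: 2.256 Mbps × 720 s = 1624.3 Mb.
With 12% container overhead: ×1.12. → 1819.2 Mb.
At 2 Mbps: 1819.2 / 2 = 909.6 s ≈ 15.2 minutes.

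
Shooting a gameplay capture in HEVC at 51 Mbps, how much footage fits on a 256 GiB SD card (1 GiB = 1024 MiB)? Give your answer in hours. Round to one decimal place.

Capacity: 256 GiB = 2,199,023 Mb.
Recording time: 2,199,023 / 51.000 = 43,118 s ≈ 12.0 hours.

12.0 hours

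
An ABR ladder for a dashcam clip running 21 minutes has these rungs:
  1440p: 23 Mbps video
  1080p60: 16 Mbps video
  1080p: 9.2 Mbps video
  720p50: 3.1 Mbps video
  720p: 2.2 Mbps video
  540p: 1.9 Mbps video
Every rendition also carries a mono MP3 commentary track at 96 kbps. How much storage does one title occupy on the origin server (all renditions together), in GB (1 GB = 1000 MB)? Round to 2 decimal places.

8.82 GB

21 min = 1260 s
Audio: 96 kbps = 0.096 Mbps.
Sum of rendition bitrates: (23+0.096) + (16+0.096) + (9.2+0.096) + (3.1+0.096) + (2.2+0.096) + (1.9+0.096) = 55.976 Mbps.
× 1260 s = 70,530 Mb = 8,816 MB = 8.816 GB.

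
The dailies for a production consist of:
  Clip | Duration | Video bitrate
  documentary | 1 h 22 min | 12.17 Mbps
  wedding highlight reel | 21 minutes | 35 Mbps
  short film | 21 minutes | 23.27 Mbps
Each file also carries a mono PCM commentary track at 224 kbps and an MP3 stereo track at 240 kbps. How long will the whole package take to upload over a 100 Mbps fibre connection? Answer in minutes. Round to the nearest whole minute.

Audio total: 224 + 240 = 464 kbps = 0.464 Mbps.
documentary: 12.634 Mbps × 4920 s = 62159.3 Mb
wedding highlight reel: 35.464 Mbps × 1260 s = 44684.6 Mb
short film: 23.734 Mbps × 1260 s = 29904.8 Mb
Total: 136748.8 Mb = 17093.6 MB.
At 100 Mbps: 136748.8 / 100 = 1367 s ≈ 22.8 minutes.

23 minutes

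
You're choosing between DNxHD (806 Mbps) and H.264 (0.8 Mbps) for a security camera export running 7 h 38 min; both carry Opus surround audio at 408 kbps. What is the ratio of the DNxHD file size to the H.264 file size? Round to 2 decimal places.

667.56

7 h 38 min = 458 min = 27480 s
Audio: 408 kbps = 0.408 Mbps.
DNxHD: 806.408 Mbps × 27480 s = 22160091.8 Mb = 2770.011 GB.
H.264: 1.208 Mbps × 27480 s = 33195.8 Mb = 4.149 GB.
Ratio: 2770.011 / 4.149 = 667.556.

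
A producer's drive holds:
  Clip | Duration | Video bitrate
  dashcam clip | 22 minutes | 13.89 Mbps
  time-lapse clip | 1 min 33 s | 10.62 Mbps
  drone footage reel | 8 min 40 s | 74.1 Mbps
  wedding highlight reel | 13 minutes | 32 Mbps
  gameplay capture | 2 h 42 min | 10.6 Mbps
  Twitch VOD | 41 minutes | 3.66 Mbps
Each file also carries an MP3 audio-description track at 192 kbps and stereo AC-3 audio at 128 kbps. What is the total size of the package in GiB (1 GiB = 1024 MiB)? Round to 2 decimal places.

23.24 GiB

Audio total: 192 + 128 = 320 kbps = 0.320 Mbps.
dashcam clip: 14.210 Mbps × 1320 s = 18757.2 Mb
time-lapse clip: 10.940 Mbps × 93 s = 1017.4 Mb
drone footage reel: 74.420 Mbps × 520 s = 38698.4 Mb
wedding highlight reel: 32.320 Mbps × 780 s = 25209.6 Mb
gameplay capture: 10.920 Mbps × 9720 s = 106142.4 Mb
Twitch VOD: 3.980 Mbps × 2460 s = 9790.8 Mb
Total: 199615.8 Mb = 24952.0 MB.
= 23.24 GiB.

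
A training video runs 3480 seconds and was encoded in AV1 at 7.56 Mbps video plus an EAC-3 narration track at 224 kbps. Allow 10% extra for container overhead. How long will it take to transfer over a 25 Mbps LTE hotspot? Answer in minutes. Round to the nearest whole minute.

Audio: 224 kbps = 0.224 Mbps.
Total bitrate: 7.784 Mbps.
File: 7.784 Mbps × 3480 s = 27088.3 Mb.
With 10% container overhead: ×1.10. → 29797.2 Mb.
At 25 Mbps: 29797.2 / 25 = 1191.9 s ≈ 19.9 minutes.

20 minutes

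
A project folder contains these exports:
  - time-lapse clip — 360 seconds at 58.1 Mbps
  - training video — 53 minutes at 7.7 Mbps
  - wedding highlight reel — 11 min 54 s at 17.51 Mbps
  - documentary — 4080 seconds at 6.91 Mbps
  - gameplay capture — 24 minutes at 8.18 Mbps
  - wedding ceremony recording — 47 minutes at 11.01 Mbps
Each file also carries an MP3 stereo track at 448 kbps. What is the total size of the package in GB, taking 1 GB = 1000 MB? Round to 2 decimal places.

Audio: 448 kbps = 0.448 Mbps.
time-lapse clip: 58.548 Mbps × 360 s = 21077.3 Mb
training video: 8.148 Mbps × 3180 s = 25910.6 Mb
wedding highlight reel: 17.958 Mbps × 714 s = 12822.0 Mb
documentary: 7.358 Mbps × 4080 s = 30020.6 Mb
gameplay capture: 8.628 Mbps × 1440 s = 12424.3 Mb
wedding ceremony recording: 11.458 Mbps × 2820 s = 32311.6 Mb
Total: 134566.5 Mb = 16820.8 MB.
= 16.82 GB.

16.82 GB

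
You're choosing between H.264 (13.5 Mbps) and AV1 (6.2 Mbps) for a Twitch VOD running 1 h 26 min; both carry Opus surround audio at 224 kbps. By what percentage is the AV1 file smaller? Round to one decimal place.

53.2%

1 h 26 min = 86 min = 5160 s
Audio: 224 kbps = 0.224 Mbps.
H.264: 13.724 Mbps × 5160 s = 70815.8 Mb = 8.852 GB.
AV1: 6.424 Mbps × 5160 s = 33147.8 Mb = 4.143 GB.
Reduction: (1 − 4.143/8.852) × 100 = 53.19%.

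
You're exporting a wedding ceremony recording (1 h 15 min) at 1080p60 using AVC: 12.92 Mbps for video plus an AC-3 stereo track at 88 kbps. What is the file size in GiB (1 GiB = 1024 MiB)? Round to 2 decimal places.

1 h 15 min = 75 min = 4500 s
Audio: 88 kbps = 0.088 Mbps.
Total bitrate: 12.92 + 0.088 = 13.008 Mbps.
Stream data: 13.008 Mbps × 4500 s = 58536.0 Mb.
58,536 Mb = 7,317,000,000 bytes ÷ 1,073,741,824 = 6.814 GiB.

6.81 GiB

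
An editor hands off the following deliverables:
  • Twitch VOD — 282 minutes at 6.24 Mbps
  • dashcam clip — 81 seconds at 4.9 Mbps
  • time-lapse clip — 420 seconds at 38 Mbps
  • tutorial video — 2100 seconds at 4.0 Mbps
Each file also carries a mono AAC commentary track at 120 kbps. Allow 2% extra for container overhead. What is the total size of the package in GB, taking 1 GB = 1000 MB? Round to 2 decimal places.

16.92 GB

Audio: 120 kbps = 0.120 Mbps.
Twitch VOD: 6.360 Mbps × 16920 s × 1.02 = 109763.4 Mb
dashcam clip: 5.020 Mbps × 81 s × 1.02 = 414.8 Mb
time-lapse clip: 38.120 Mbps × 420 s × 1.02 = 16330.6 Mb
tutorial video: 4.120 Mbps × 2100 s × 1.02 = 8825.0 Mb
Total: 135333.8 Mb = 16916.7 MB.
= 16.92 GB.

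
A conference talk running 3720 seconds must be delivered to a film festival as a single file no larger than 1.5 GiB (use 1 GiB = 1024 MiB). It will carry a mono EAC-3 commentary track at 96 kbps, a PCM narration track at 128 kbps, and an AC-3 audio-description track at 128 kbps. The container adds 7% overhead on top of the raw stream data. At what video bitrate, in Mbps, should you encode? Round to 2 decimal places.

2.89 Mbps

Budget: 1.5 GiB = 12884.9 Mb.
Stream payload after overhead: 12884.9 / 1.07 = 12042.0 Mb.
Total bitrate budget: 12042.0 Mb / 3720 s = 3.237 Mbps.
Audio total: 96 + 128 + 128 = 352 kbps = 0.352 Mbps.
Video: 3.237 − 0.352 = 2.885 Mbps.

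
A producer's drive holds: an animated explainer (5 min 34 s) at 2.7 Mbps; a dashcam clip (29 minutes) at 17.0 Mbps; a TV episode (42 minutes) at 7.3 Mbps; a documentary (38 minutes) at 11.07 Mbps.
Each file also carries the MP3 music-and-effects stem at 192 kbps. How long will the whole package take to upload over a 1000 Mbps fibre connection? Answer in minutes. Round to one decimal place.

Audio: 192 kbps = 0.192 Mbps.
animated explainer: 2.892 Mbps × 334 s = 965.9 Mb
dashcam clip: 17.192 Mbps × 1740 s = 29914.1 Mb
TV episode: 7.492 Mbps × 2520 s = 18879.8 Mb
documentary: 11.262 Mbps × 2280 s = 25677.4 Mb
Total: 75437.2 Mb = 9429.7 MB.
At 1000 Mbps: 75437.2 / 1000 = 75 s ≈ 1.26 minutes.

1.3 minutes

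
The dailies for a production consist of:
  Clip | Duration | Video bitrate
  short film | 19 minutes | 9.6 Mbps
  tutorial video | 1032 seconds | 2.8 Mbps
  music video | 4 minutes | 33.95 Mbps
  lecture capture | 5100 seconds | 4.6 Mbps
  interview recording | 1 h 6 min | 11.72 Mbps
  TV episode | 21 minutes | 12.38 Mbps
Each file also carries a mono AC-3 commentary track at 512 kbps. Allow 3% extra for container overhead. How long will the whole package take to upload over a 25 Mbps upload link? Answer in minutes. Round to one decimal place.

78.3 minutes

Audio: 512 kbps = 0.512 Mbps.
short film: 10.112 Mbps × 1140 s × 1.03 = 11873.5 Mb
tutorial video: 3.312 Mbps × 1032 s × 1.03 = 3520.5 Mb
music video: 34.462 Mbps × 240 s × 1.03 = 8519.0 Mb
lecture capture: 5.112 Mbps × 5100 s × 1.03 = 26853.3 Mb
interview recording: 12.232 Mbps × 3960 s × 1.03 = 49891.9 Mb
TV episode: 12.892 Mbps × 1260 s × 1.03 = 16731.2 Mb
Total: 117389.5 Mb = 14673.7 MB.
At 25 Mbps: 117389.5 / 25 = 4696 s ≈ 78.3 minutes.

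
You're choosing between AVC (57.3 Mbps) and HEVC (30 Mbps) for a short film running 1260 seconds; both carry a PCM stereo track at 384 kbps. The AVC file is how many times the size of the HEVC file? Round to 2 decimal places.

Audio: 384 kbps = 0.384 Mbps.
AVC: 57.684 Mbps × 1260 s = 72681.8 Mb = 9.085 GB.
HEVC: 30.384 Mbps × 1260 s = 38283.8 Mb = 4.785 GB.
Ratio: 9.085 / 4.785 = 1.898.

1.90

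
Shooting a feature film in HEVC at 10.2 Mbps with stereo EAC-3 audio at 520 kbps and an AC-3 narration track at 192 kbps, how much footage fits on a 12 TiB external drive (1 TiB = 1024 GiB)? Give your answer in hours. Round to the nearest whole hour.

2687 hours

Audio total: 520 + 192 = 712 kbps = 0.712 Mbps.
Total bitrate: 10.2 + 0.712 = 10.912 Mbps.
Capacity: 12 TiB = 105,553,116 Mb.
Recording time: 105,553,116 / 10.912 = 9,673,123 s ≈ 2,687 hours.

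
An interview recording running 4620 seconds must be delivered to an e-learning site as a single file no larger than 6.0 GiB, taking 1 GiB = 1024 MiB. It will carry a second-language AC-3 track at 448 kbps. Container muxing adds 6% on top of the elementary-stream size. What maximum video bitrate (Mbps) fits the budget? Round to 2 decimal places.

Budget: 6.0 GiB = 51539.6 Mb.
Stream payload after overhead: 51539.6 / 1.06 = 48622.3 Mb.
Total bitrate budget: 48622.3 Mb / 4620 s = 10.524 Mbps.
Audio: 448 kbps = 0.448 Mbps.
Video: 10.524 − 0.448 = 10.076 Mbps.

10.08 Mbps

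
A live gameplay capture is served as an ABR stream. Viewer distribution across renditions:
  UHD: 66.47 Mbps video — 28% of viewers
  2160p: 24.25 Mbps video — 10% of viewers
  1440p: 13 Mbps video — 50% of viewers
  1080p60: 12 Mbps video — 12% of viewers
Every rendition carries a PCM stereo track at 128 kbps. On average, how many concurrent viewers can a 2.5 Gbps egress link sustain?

Audio: 128 kbps = 0.128 Mbps.
Average per-viewer bitrate: 0.28×66.598 + 0.10×24.378 + 0.50×13.128 + 0.12×12.128 = 29.105 Mbps.
2.5 Gbps = 2,500 Mbps; 2,500 / 29.105 = 85.90 → 85.

85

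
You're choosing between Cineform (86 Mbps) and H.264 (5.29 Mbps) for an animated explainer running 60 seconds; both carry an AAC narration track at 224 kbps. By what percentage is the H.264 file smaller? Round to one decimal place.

93.6%

Audio: 224 kbps = 0.224 Mbps.
Cineform: 86.224 Mbps × 60 s = 5173.4 Mb = 0.647 GB.
H.264: 5.514 Mbps × 60 s = 330.8 Mb = 0.041 GB.
Reduction: (1 − 0.041/0.647) × 100 = 93.61%.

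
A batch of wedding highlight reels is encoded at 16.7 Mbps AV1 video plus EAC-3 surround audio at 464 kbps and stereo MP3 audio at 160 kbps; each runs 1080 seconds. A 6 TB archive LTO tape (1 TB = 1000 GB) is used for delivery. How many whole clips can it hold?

Audio total: 464 + 160 = 624 kbps = 0.624 Mbps.
Total bitrate: 17.324 Mbps.
Per item: 17.324 Mbps × 1080 s = 18,710 Mb = 2,339 MB.
Capacity: 6 TB = 48,000,000 Mb; 2565.48 items → 2565 complete.

2565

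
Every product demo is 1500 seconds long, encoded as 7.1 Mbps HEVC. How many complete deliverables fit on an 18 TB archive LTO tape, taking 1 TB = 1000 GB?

Per item: 7.100 Mbps × 1500 s = 10,650 Mb = 1,331 MB.
Capacity: 18 TB = 144,000,000 Mb; 13521.13 items → 13521 complete.

13521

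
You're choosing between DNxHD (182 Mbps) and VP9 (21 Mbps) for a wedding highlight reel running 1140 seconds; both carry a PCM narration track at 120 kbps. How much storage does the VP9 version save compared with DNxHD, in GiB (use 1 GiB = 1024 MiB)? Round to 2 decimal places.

Audio: 120 kbps = 0.120 Mbps.
DNxHD: 182.120 Mbps × 1140 s = 207616.8 Mb = 24.170 GiB.
VP9: 21.120 Mbps × 1140 s = 24076.8 Mb = 2.803 GiB.
Saving: 24.170 − 2.803 = 21.367 GiB.

21.37 GiB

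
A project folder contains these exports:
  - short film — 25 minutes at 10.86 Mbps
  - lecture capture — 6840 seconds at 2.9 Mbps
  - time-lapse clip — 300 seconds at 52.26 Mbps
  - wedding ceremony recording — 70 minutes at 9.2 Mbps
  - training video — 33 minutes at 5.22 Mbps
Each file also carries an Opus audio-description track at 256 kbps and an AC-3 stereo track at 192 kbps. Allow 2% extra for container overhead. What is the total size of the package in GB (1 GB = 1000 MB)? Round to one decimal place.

Audio total: 256 + 192 = 448 kbps = 0.448 Mbps.
short film: 11.308 Mbps × 1500 s × 1.02 = 17301.2 Mb
lecture capture: 3.348 Mbps × 6840 s × 1.02 = 23358.3 Mb
time-lapse clip: 52.708 Mbps × 300 s × 1.02 = 16128.6 Mb
wedding ceremony recording: 9.648 Mbps × 4200 s × 1.02 = 41332.0 Mb
training video: 5.668 Mbps × 1980 s × 1.02 = 11447.1 Mb
Total: 109567.3 Mb = 13695.9 MB.
= 13.70 GB.

13.7 GB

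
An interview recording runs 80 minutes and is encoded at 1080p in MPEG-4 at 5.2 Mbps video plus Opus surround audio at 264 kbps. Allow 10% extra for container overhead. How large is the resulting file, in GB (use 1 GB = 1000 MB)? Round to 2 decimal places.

3.61 GB

80 min = 4800 s
Audio: 264 kbps = 0.264 Mbps.
Total bitrate: 5.2 + 0.264 = 5.464 Mbps.
Stream data: 5.464 Mbps × 4800 s = 26227.2 Mb.
With 10% container overhead: ×1.10.
28,850 Mb ÷ 8 = 3,606 MB → 3.606 GB.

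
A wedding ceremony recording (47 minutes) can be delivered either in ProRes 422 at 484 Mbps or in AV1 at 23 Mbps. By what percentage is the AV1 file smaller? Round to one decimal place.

95.2%

47 min = 2820 s
ProRes 422: 484.000 Mbps × 2820 s = 1364880.0 Mb = 170.610 GB.
AV1: 23.000 Mbps × 2820 s = 64860.0 Mb = 8.107 GB.
Reduction: (1 − 8.107/170.610) × 100 = 95.25%.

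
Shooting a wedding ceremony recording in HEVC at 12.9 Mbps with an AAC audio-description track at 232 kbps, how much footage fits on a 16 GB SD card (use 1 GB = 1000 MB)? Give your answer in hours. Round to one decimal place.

2.7 hours

Audio: 232 kbps = 0.232 Mbps.
Total bitrate: 12.9 + 0.232 = 13.132 Mbps.
Capacity: 16 GB = 128,000 Mb.
Recording time: 128,000 / 13.132 = 9,747 s ≈ 2.71 hours.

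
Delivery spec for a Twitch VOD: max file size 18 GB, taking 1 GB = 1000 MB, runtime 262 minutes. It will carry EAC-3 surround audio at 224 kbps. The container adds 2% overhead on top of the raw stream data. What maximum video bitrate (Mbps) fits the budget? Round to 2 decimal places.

8.76 Mbps

Budget: 18 GB = 144000.0 Mb.
Stream payload after overhead: 144000.0 / 1.02 = 141176.5 Mb.
262 min = 15720 s
Total bitrate budget: 141176.5 Mb / 15720 s = 8.981 Mbps.
Audio: 224 kbps = 0.224 Mbps.
Video: 8.981 − 0.224 = 8.757 Mbps.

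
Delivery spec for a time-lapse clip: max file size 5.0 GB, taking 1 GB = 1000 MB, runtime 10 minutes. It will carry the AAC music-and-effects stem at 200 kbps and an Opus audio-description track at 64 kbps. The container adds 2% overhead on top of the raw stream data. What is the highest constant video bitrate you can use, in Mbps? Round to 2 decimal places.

65.10 Mbps

Budget: 5.0 GB = 40000.0 Mb.
Stream payload after overhead: 40000.0 / 1.02 = 39215.7 Mb.
10 min = 600 s
Total bitrate budget: 39215.7 Mb / 600 s = 65.359 Mbps.
Audio total: 200 + 64 = 264 kbps = 0.264 Mbps.
Video: 65.359 − 0.264 = 65.095 Mbps.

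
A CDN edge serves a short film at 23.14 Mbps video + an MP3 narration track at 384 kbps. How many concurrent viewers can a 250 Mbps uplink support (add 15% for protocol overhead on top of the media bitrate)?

Audio: 384 kbps = 0.384 Mbps.
Per-viewer media rate: 23.524 Mbps.
On the wire with 15% overhead: 27.053 Mbps.
250 Mbps = 250.0 Mbps; 250.0 / 27.053 = 9.24 → 9 viewers.

9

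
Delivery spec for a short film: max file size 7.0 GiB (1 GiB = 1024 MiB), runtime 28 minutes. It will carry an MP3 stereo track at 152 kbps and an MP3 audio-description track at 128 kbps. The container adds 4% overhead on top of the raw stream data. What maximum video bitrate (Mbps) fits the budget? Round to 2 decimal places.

Budget: 7.0 GiB = 60129.5 Mb.
Stream payload after overhead: 60129.5 / 1.04 = 57816.9 Mb.
28 min = 1680 s
Total bitrate budget: 57816.9 Mb / 1680 s = 34.415 Mbps.
Audio total: 152 + 128 = 280 kbps = 0.280 Mbps.
Video: 34.415 − 0.280 = 34.135 Mbps.

34.13 Mbps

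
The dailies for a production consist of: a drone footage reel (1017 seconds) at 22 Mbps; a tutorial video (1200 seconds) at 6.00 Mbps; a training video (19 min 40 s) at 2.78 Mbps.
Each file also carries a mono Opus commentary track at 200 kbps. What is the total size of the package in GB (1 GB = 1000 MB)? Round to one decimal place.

4.2 GB

Audio: 200 kbps = 0.200 Mbps.
drone footage reel: 22.200 Mbps × 1017 s = 22577.4 Mb
tutorial video: 6.200 Mbps × 1200 s = 7440.0 Mb
training video: 2.980 Mbps × 1180 s = 3516.4 Mb
Total: 33533.8 Mb = 4191.7 MB.
= 4.192 GB.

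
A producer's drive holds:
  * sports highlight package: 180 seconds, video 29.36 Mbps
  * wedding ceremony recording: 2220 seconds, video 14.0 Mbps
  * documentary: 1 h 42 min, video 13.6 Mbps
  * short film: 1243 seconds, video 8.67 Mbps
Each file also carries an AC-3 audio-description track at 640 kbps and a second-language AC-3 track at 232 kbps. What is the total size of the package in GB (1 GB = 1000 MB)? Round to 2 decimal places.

Audio total: 640 + 232 = 872 kbps = 0.872 Mbps.
sports highlight package: 30.232 Mbps × 180 s = 5441.8 Mb
wedding ceremony recording: 14.872 Mbps × 2220 s = 33015.8 Mb
documentary: 14.472 Mbps × 6120 s = 88568.6 Mb
short film: 9.542 Mbps × 1243 s = 11860.7 Mb
Total: 138886.9 Mb = 17360.9 MB.
= 17.36 GB.

17.36 GB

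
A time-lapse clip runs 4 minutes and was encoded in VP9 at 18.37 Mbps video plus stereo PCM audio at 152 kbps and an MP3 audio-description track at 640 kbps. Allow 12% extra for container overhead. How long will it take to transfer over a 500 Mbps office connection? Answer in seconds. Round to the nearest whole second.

10 seconds

4 min = 240 s
Audio total: 152 + 640 = 792 kbps = 0.792 Mbps.
Total bitrate: 19.162 Mbps.
File: 19.162 Mbps × 240 s = 4598.9 Mb.
With 12% container overhead: ×1.12. → 5150.7 Mb.
At 500 Mbps: 5150.7 / 500 = 10.3 s ≈ 10.3 seconds.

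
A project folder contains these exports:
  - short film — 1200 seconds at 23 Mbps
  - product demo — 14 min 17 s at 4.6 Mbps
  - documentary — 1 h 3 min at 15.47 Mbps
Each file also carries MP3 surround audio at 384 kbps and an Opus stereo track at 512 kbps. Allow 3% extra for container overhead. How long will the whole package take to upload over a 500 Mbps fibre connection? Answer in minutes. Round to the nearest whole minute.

Audio total: 384 + 512 = 896 kbps = 0.896 Mbps.
short film: 23.896 Mbps × 1200 s × 1.03 = 29535.5 Mb
product demo: 5.496 Mbps × 857 s × 1.03 = 4851.4 Mb
documentary: 16.366 Mbps × 3780 s × 1.03 = 63719.4 Mb
Total: 98106.2 Mb = 12263.3 MB.
At 500 Mbps: 98106.2 / 500 = 196 s ≈ 3.27 minutes.

3 minutes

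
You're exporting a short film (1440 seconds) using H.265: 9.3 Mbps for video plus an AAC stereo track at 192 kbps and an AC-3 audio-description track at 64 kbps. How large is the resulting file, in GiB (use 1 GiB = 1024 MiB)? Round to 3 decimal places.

1.602 GiB

Audio total: 192 + 64 = 256 kbps = 0.256 Mbps.
Total bitrate: 9.3 + 0.256 = 9.556 Mbps.
Stream data: 9.556 Mbps × 1440 s = 13760.6 Mb.
13,761 Mb = 1,720,080,000 bytes ÷ 1,073,741,824 = 1.602 GiB.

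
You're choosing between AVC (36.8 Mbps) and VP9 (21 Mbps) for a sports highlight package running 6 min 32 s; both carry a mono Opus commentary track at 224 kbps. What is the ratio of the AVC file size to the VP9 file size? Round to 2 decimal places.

1.74

6 min 32 s = 392 s
Audio: 224 kbps = 0.224 Mbps.
AVC: 37.024 Mbps × 392 s = 14513.4 Mb = 1.814 GB.
VP9: 21.224 Mbps × 392 s = 8319.8 Mb = 1.040 GB.
Ratio: 1.814 / 1.040 = 1.744.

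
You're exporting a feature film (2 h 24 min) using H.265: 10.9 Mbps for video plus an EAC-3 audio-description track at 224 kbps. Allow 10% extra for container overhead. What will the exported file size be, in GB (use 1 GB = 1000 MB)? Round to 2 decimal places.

13.22 GB

2 h 24 min = 144 min = 8640 s
Audio: 224 kbps = 0.224 Mbps.
Total bitrate: 10.9 + 0.224 = 11.124 Mbps.
Stream data: 11.124 Mbps × 8640 s = 96111.4 Mb.
With 10% container overhead: ×1.10.
105,722 Mb ÷ 8 = 13,215 MB → 13.22 GB.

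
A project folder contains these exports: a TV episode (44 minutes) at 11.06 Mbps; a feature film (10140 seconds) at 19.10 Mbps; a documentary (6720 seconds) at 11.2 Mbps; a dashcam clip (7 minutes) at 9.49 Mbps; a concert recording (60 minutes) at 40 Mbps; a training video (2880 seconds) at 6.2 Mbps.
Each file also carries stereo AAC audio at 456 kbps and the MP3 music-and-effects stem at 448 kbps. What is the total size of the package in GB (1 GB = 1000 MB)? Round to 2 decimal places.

Audio total: 456 + 448 = 904 kbps = 0.904 Mbps.
TV episode: 11.964 Mbps × 2640 s = 31585.0 Mb
feature film: 20.004 Mbps × 10140 s = 202840.6 Mb
documentary: 12.104 Mbps × 6720 s = 81338.9 Mb
dashcam clip: 10.394 Mbps × 420 s = 4365.5 Mb
concert recording: 40.904 Mbps × 3600 s = 147254.4 Mb
training video: 7.104 Mbps × 2880 s = 20459.5 Mb
Total: 487843.8 Mb = 60980.5 MB.
= 60.98 GB.

60.98 GB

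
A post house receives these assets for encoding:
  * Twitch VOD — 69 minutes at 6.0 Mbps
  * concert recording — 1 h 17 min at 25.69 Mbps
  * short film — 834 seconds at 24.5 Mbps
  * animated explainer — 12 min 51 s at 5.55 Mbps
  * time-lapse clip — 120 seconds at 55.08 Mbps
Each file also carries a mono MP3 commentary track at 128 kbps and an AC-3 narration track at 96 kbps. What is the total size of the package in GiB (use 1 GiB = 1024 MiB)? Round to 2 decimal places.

Audio total: 128 + 96 = 224 kbps = 0.224 Mbps.
Twitch VOD: 6.224 Mbps × 4140 s = 25767.4 Mb
concert recording: 25.914 Mbps × 4620 s = 119722.7 Mb
short film: 24.724 Mbps × 834 s = 20619.8 Mb
animated explainer: 5.774 Mbps × 771 s = 4451.8 Mb
time-lapse clip: 55.304 Mbps × 120 s = 6636.5 Mb
Total: 177198.1 Mb = 22149.8 MB.
= 20.63 GiB.

20.63 GiB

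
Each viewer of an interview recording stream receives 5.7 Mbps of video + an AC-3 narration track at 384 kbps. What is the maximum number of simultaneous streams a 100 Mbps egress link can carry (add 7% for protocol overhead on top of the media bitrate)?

15

Audio: 384 kbps = 0.384 Mbps.
Per-viewer media rate: 6.084 Mbps.
On the wire with 7% overhead: 6.510 Mbps.
100 Mbps = 100.0 Mbps; 100.0 / 6.510 = 15.36 → 15 viewers.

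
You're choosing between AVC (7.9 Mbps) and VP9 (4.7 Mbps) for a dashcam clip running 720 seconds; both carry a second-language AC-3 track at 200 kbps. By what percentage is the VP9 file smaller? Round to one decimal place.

39.5%

Audio: 200 kbps = 0.200 Mbps.
AVC: 8.100 Mbps × 720 s = 5832.0 Mb = 0.679 GiB.
VP9: 4.900 Mbps × 720 s = 3528.0 Mb = 0.411 GiB.
Reduction: (1 − 0.411/0.679) × 100 = 39.51%.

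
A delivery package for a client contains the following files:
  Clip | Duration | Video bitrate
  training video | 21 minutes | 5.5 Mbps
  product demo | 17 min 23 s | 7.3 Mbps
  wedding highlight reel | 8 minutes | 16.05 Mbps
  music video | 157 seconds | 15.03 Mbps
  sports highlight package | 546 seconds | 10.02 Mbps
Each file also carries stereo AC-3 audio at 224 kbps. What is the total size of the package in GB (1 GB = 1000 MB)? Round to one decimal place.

Audio: 224 kbps = 0.224 Mbps.
training video: 5.724 Mbps × 1260 s = 7212.2 Mb
product demo: 7.524 Mbps × 1043 s = 7847.5 Mb
wedding highlight reel: 16.274 Mbps × 480 s = 7811.5 Mb
music video: 15.254 Mbps × 157 s = 2394.9 Mb
sports highlight package: 10.244 Mbps × 546 s = 5593.2 Mb
Total: 30859.4 Mb = 3857.4 MB.
= 3.857 GB.

3.9 GB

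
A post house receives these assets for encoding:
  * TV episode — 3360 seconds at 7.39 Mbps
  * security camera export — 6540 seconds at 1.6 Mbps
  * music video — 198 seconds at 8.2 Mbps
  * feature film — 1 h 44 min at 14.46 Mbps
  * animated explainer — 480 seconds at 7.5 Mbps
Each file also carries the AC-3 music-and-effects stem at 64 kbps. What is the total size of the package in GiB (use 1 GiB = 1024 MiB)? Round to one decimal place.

15.3 GiB

Audio: 64 kbps = 0.064 Mbps.
TV episode: 7.454 Mbps × 3360 s = 25045.4 Mb
security camera export: 1.664 Mbps × 6540 s = 10882.6 Mb
music video: 8.264 Mbps × 198 s = 1636.3 Mb
feature film: 14.524 Mbps × 6240 s = 90629.8 Mb
animated explainer: 7.564 Mbps × 480 s = 3630.7 Mb
Total: 131824.8 Mb = 16478.1 MB.
= 15.35 GiB.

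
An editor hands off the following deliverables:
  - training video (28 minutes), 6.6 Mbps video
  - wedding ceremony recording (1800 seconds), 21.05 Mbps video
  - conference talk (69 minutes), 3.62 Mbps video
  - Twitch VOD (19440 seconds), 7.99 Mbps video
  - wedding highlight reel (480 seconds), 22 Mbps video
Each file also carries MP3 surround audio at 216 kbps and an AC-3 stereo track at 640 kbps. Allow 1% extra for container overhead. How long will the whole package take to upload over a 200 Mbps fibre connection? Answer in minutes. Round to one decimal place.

Audio total: 216 + 640 = 856 kbps = 0.856 Mbps.
training video: 7.456 Mbps × 1680 s × 1.01 = 12651.3 Mb
wedding ceremony recording: 21.906 Mbps × 1800 s × 1.01 = 39825.1 Mb
conference talk: 4.476 Mbps × 4140 s × 1.01 = 18715.9 Mb
Twitch VOD: 8.846 Mbps × 19440 s × 1.01 = 173685.9 Mb
wedding highlight reel: 22.856 Mbps × 480 s × 1.01 = 11080.6 Mb
Total: 255958.9 Mb = 31994.9 MB.
At 200 Mbps: 255958.9 / 200 = 1280 s ≈ 21.3 minutes.

21.3 minutes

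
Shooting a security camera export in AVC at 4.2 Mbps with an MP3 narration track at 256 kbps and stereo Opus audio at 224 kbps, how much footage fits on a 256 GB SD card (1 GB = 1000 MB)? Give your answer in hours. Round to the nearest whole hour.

122 hours

Audio total: 256 + 224 = 480 kbps = 0.480 Mbps.
Total bitrate: 4.2 + 0.480 = 4.680 Mbps.
Capacity: 256 GB = 2,048,000 Mb.
Recording time: 2,048,000 / 4.680 = 437,607 s ≈ 122 hours.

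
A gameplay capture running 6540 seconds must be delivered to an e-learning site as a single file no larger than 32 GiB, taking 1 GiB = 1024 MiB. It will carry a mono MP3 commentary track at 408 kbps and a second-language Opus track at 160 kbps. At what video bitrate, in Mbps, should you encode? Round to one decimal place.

41.5 Mbps

Budget: 32 GiB = 274877.9 Mb.
Total bitrate budget: 274877.9 Mb / 6540 s = 42.030 Mbps.
Audio total: 408 + 160 = 568 kbps = 0.568 Mbps.
Video: 42.030 − 0.568 = 41.462 Mbps.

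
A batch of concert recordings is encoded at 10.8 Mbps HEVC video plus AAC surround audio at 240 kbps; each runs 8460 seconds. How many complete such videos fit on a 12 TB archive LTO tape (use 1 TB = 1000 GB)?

Audio: 240 kbps = 0.240 Mbps.
Total bitrate: 11.040 Mbps.
Per item: 11.040 Mbps × 8460 s = 93,398 Mb = 11,675 MB.
Capacity: 12 TB = 96,000,000 Mb; 1027.85 items → 1027 complete.

1027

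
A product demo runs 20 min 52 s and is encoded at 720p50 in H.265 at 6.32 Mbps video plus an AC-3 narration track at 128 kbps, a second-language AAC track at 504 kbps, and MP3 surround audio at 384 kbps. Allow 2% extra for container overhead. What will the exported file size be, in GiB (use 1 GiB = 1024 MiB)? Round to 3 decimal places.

1.091 GiB

20 min 52 s = 1252 s
Audio total: 128 + 504 + 384 = 1016 kbps = 1.016 Mbps.
Total bitrate: 6.32 + 1.016 = 7.336 Mbps.
Stream data: 7.336 Mbps × 1252 s = 9184.7 Mb.
With 2% container overhead: ×1.02.
9,368 Mb = 1,171,045,680 bytes ÷ 1,073,741,824 = 1.091 GiB.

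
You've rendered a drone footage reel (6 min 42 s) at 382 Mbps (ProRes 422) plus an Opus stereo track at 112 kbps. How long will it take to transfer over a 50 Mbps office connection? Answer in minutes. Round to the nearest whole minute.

51 minutes

6 min 42 s = 402 s
Audio: 112 kbps = 0.112 Mbps.
Total bitrate: 382.112 Mbps.
File: 382.112 Mbps × 402 s = 153609.0 Mb.
At 50 Mbps: 153609.0 / 50 = 3072.2 s ≈ 51.2 minutes.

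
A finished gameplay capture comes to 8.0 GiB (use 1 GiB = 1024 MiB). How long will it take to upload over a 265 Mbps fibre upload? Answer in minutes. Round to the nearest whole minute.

File: 8.0 GiB = 68719.5 Mb.
At 265 Mbps: 68719.5 / 265 = 259.3 s ≈ 4.32 minutes.

4 minutes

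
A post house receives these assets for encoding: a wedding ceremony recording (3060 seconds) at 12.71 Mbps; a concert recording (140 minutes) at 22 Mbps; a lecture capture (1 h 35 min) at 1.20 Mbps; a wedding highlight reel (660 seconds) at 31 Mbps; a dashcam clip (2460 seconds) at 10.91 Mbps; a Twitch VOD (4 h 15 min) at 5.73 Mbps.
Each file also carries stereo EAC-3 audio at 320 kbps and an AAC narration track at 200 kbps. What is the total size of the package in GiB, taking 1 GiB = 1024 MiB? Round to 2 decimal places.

Audio total: 320 + 200 = 520 kbps = 0.520 Mbps.
wedding ceremony recording: 13.230 Mbps × 3060 s = 40483.8 Mb
concert recording: 22.520 Mbps × 8400 s = 189168.0 Mb
lecture capture: 1.720 Mbps × 5700 s = 9804.0 Mb
wedding highlight reel: 31.520 Mbps × 660 s = 20803.2 Mb
dashcam clip: 11.430 Mbps × 2460 s = 28117.8 Mb
Twitch VOD: 6.250 Mbps × 15300 s = 95625.0 Mb
Total: 384001.8 Mb = 48000.2 MB.
= 44.70 GiB.

44.70 GiB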